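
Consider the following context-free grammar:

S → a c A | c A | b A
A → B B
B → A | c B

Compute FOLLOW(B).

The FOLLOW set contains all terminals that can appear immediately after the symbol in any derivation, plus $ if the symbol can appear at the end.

We compute FOLLOW(B) using the standard algorithm.
FOLLOW(S) starts with {$}.
FIRST(A) = {c}
FIRST(B) = {c}
FIRST(S) = {a, b, c}
FOLLOW(A) = {$, c}
FOLLOW(B) = {$, c}
FOLLOW(S) = {$}
Therefore, FOLLOW(B) = {$, c}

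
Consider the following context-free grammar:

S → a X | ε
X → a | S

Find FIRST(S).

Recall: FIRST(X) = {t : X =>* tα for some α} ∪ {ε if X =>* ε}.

We compute FIRST(S) using the standard algorithm.
FIRST(S) = {a, ε}
FIRST(X) = {a, ε}
Therefore, FIRST(S) = {a, ε}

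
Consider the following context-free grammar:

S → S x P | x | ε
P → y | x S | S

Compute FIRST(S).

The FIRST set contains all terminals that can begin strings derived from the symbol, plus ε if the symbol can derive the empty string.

We compute FIRST(S) using the standard algorithm.
FIRST(P) = {x, y, ε}
FIRST(S) = {x, ε}
Therefore, FIRST(S) = {x, ε}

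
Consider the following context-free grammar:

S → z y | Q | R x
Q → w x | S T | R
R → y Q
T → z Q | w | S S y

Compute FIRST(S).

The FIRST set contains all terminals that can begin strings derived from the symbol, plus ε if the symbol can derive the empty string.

We compute FIRST(S) using the standard algorithm.
FIRST(Q) = {w, y, z}
FIRST(R) = {y}
FIRST(S) = {w, y, z}
FIRST(T) = {w, y, z}
Therefore, FIRST(S) = {w, y, z}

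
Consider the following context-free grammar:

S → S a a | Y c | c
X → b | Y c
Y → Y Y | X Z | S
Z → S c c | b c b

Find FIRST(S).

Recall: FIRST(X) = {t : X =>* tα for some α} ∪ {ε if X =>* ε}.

We compute FIRST(S) using the standard algorithm.
FIRST(S) = {b, c}
FIRST(X) = {b, c}
FIRST(Y) = {b, c}
FIRST(Z) = {b, c}
Therefore, FIRST(S) = {b, c}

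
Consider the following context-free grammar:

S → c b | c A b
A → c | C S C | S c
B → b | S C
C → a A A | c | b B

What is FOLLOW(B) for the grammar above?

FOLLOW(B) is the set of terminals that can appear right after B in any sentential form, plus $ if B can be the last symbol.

We compute FOLLOW(B) using the standard algorithm.
FOLLOW(S) starts with {$}.
FIRST(A) = {a, b, c}
FIRST(B) = {b, c}
FIRST(C) = {a, b, c}
FIRST(S) = {c}
FOLLOW(A) = {a, b, c}
FOLLOW(B) = {a, b, c}
FOLLOW(C) = {a, b, c}
FOLLOW(S) = {$, a, b, c}
Therefore, FOLLOW(B) = {a, b, c}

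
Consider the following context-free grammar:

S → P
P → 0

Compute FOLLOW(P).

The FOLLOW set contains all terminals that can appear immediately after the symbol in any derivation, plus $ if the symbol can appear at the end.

We compute FOLLOW(P) using the standard algorithm.
FOLLOW(S) starts with {$}.
FIRST(P) = {0}
FIRST(S) = {0}
FOLLOW(P) = {$}
FOLLOW(S) = {$}
Therefore, FOLLOW(P) = {$}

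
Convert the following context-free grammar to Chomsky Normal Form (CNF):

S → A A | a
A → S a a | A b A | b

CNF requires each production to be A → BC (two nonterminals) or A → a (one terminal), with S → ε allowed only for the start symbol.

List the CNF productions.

S → a; TA → a; TB → b; A → b; S → A A; A → S X0; X0 → TA TA; A → A X1; X1 → TB A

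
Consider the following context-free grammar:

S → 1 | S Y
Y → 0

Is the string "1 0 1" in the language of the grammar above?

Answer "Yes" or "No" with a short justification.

No - no valid derivation exists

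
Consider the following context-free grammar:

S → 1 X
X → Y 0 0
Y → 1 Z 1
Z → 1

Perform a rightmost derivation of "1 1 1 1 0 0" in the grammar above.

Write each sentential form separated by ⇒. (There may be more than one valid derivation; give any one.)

S ⇒ 1 X ⇒ 1 Y 0 0 ⇒ 1 1 Z 1 0 0 ⇒ 1 1 1 1 0 0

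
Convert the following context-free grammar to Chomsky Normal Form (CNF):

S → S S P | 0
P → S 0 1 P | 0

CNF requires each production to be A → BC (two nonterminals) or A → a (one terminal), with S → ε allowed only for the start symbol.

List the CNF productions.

S → 0; T0 → 0; T1 → 1; P → 0; S → S X0; X0 → S P; P → S X1; X1 → T0 X2; X2 → T1 P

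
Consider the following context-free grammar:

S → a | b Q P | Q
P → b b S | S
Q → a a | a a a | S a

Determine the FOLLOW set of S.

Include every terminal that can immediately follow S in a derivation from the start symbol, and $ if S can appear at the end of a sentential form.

We compute FOLLOW(S) using the standard algorithm.
FOLLOW(S) starts with {$}.
FIRST(P) = {a, b}
FIRST(Q) = {a, b}
FIRST(S) = {a, b}
FOLLOW(P) = {$, a}
FOLLOW(Q) = {$, a, b}
FOLLOW(S) = {$, a}
Therefore, FOLLOW(S) = {$, a}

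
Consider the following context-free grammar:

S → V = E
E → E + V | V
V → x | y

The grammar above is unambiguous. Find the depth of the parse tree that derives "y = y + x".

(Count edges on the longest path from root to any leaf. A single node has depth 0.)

4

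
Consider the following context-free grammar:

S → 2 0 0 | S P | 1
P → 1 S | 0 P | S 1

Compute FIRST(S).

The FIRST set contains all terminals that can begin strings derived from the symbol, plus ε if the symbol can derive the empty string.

We compute FIRST(S) using the standard algorithm.
FIRST(P) = {0, 1, 2}
FIRST(S) = {1, 2}
Therefore, FIRST(S) = {1, 2}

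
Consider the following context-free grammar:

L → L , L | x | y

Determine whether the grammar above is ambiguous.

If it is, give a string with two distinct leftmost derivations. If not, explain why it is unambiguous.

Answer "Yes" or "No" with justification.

Yes - the string 'x , y , y , x' has two distinct leftmost derivations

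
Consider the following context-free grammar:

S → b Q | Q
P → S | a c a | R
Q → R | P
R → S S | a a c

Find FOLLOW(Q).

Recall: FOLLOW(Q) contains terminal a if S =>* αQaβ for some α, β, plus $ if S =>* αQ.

We compute FOLLOW(Q) using the standard algorithm.
FOLLOW(S) starts with {$}.
FIRST(P) = {a, b}
FIRST(Q) = {a, b}
FIRST(R) = {a, b}
FIRST(S) = {a, b}
FOLLOW(P) = {$, a, b}
FOLLOW(Q) = {$, a, b}
FOLLOW(R) = {$, a, b}
FOLLOW(S) = {$, a, b}
Therefore, FOLLOW(Q) = {$, a, b}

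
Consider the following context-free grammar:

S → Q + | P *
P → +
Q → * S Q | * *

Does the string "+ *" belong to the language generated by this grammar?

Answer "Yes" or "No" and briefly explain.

Yes - a valid derivation exists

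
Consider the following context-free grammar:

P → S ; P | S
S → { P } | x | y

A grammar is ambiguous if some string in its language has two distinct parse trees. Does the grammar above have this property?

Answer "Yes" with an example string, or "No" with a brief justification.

No - the grammar is unambiguous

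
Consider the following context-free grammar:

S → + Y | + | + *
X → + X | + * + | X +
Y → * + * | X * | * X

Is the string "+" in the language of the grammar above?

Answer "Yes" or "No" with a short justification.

Yes - a valid derivation exists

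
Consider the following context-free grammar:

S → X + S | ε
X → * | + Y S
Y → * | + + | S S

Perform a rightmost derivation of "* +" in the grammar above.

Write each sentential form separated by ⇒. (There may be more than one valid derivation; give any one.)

S ⇒ X + S ⇒ X + ⇒ * +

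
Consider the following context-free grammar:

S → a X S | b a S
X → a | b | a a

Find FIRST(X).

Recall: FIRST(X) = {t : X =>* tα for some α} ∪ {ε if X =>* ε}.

We compute FIRST(X) using the standard algorithm.
FIRST(S) = {a, b}
FIRST(X) = {a, b}
Therefore, FIRST(X) = {a, b}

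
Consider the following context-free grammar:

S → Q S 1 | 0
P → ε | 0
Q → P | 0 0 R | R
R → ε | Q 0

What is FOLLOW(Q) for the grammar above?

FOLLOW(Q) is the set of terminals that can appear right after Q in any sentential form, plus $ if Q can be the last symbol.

We compute FOLLOW(Q) using the standard algorithm.
FOLLOW(S) starts with {$}.
FIRST(P) = {0, ε}
FIRST(Q) = {0, ε}
FIRST(R) = {0, ε}
FIRST(S) = {0}
FOLLOW(P) = {0}
FOLLOW(Q) = {0}
FOLLOW(R) = {0}
FOLLOW(S) = {$, 1}
Therefore, FOLLOW(Q) = {0}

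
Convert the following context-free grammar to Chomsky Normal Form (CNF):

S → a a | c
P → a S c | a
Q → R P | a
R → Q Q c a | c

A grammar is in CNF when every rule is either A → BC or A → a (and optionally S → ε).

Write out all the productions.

TA → a; S → c; TC → c; P → a; Q → a; R → c; S → TA TA; P → TA X0; X0 → S TC; Q → R P; R → Q X1; X1 → Q X2; X2 → TC TA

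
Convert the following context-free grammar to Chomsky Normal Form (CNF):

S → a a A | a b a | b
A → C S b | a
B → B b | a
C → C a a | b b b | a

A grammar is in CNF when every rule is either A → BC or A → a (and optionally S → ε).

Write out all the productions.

TA → a; TB → b; S → b; A → a; B → a; C → a; S → TA X0; X0 → TA A; S → TA X1; X1 → TB TA; A → C X2; X2 → S TB; B → B TB; C → C X3; X3 → TA TA; C → TB X4; X4 → TB TB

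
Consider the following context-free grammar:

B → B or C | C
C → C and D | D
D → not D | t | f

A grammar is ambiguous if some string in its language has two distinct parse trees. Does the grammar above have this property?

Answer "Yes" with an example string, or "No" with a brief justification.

No - the grammar is unambiguous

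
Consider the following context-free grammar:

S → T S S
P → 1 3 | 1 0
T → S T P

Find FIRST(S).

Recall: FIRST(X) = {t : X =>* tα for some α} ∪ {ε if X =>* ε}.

We compute FIRST(S) using the standard algorithm.
FIRST(P) = {1}
FIRST(S) = {}
FIRST(T) = {}
Therefore, FIRST(S) = {}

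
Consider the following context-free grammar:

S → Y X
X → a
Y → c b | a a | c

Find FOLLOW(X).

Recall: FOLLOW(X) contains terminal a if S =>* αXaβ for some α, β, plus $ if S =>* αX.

We compute FOLLOW(X) using the standard algorithm.
FOLLOW(S) starts with {$}.
FIRST(S) = {a, c}
FIRST(X) = {a}
FIRST(Y) = {a, c}
FOLLOW(S) = {$}
FOLLOW(X) = {$}
FOLLOW(Y) = {a}
Therefore, FOLLOW(X) = {$}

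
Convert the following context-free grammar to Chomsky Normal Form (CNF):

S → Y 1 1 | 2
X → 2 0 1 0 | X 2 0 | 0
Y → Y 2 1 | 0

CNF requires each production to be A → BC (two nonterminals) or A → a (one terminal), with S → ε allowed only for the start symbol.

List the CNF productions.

T1 → 1; S → 2; T2 → 2; T0 → 0; X → 0; Y → 0; S → Y X0; X0 → T1 T1; X → T2 X1; X1 → T0 X2; X2 → T1 T0; X → X X3; X3 → T2 T0; Y → Y X4; X4 → T2 T1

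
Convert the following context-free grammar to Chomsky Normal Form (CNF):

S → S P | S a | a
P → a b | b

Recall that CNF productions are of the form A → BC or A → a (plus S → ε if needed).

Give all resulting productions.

TA → a; S → a; TB → b; P → b; S → S P; S → S TA; P → TA TB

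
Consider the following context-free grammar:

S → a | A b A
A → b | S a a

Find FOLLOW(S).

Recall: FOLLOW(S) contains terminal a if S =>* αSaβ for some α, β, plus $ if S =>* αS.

We compute FOLLOW(S) using the standard algorithm.
FOLLOW(S) starts with {$}.
FIRST(A) = {a, b}
FIRST(S) = {a, b}
FOLLOW(A) = {$, a, b}
FOLLOW(S) = {$, a}
Therefore, FOLLOW(S) = {$, a}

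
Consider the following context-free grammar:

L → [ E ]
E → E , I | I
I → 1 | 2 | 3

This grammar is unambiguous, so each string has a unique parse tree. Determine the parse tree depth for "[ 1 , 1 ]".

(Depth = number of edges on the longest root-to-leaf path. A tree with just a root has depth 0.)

4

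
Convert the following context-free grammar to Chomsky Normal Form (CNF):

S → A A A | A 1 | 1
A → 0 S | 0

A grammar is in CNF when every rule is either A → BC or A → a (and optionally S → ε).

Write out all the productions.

T1 → 1; S → 1; T0 → 0; A → 0; S → A X0; X0 → A A; S → A T1; A → T0 S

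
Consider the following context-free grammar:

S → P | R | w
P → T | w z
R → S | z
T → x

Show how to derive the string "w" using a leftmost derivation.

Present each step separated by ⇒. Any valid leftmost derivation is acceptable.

S ⇒ R ⇒ S ⇒ w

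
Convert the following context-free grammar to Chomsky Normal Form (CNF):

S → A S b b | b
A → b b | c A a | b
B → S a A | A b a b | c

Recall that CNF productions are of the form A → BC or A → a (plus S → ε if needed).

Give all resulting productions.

TB → b; S → b; TC → c; TA → a; A → b; B → c; S → A X0; X0 → S X1; X1 → TB TB; A → TB TB; A → TC X2; X2 → A TA; B → S X3; X3 → TA A; B → A X4; X4 → TB X5; X5 → TA TB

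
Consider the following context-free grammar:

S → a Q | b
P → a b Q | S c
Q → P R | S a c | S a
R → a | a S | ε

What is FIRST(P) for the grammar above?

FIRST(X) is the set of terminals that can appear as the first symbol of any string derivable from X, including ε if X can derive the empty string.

We compute FIRST(P) using the standard algorithm.
FIRST(P) = {a, b}
FIRST(Q) = {a, b}
FIRST(R) = {a, ε}
FIRST(S) = {a, b}
Therefore, FIRST(P) = {a, b}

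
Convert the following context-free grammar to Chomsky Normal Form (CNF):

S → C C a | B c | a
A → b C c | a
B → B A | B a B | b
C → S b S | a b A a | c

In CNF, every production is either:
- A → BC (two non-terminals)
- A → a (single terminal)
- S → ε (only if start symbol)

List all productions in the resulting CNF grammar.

TA → a; TC → c; S → a; TB → b; A → a; B → b; C → c; S → C X0; X0 → C TA; S → B TC; A → TB X1; X1 → C TC; B → B A; B → B X2; X2 → TA B; C → S X3; X3 → TB S; C → TA X4; X4 → TB X5; X5 → A TA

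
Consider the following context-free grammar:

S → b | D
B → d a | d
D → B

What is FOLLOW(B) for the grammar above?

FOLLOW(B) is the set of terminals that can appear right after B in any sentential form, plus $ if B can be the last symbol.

We compute FOLLOW(B) using the standard algorithm.
FOLLOW(S) starts with {$}.
FIRST(B) = {d}
FIRST(D) = {d}
FIRST(S) = {b, d}
FOLLOW(B) = {$}
FOLLOW(D) = {$}
FOLLOW(S) = {$}
Therefore, FOLLOW(B) = {$}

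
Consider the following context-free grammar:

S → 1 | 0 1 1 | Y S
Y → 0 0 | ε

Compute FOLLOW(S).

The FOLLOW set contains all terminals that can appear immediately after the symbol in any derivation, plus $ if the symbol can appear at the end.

We compute FOLLOW(S) using the standard algorithm.
FOLLOW(S) starts with {$}.
FIRST(S) = {0, 1}
FIRST(Y) = {0, ε}
FOLLOW(S) = {$}
FOLLOW(Y) = {0, 1}
Therefore, FOLLOW(S) = {$}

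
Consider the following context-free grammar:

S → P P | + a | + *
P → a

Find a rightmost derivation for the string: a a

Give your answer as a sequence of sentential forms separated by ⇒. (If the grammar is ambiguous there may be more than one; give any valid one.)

S ⇒ P P ⇒ P a ⇒ a a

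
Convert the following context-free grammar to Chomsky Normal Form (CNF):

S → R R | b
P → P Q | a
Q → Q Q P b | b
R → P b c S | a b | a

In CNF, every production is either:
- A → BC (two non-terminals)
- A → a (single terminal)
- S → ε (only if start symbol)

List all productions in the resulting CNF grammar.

S → b; P → a; TB → b; Q → b; TC → c; TA → a; R → a; S → R R; P → P Q; Q → Q X0; X0 → Q X1; X1 → P TB; R → P X2; X2 → TB X3; X3 → TC S; R → TA TB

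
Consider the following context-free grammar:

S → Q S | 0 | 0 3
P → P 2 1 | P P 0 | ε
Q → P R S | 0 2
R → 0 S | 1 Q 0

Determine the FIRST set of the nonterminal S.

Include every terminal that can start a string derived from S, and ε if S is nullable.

We compute FIRST(S) using the standard algorithm.
FIRST(P) = {0, 2, ε}
FIRST(Q) = {0, 1, 2}
FIRST(R) = {0, 1}
FIRST(S) = {0, 1, 2}
Therefore, FIRST(S) = {0, 1, 2}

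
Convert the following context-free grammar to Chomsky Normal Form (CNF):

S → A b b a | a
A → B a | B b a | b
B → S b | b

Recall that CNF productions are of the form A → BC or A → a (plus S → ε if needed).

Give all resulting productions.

TB → b; TA → a; S → a; A → b; B → b; S → A X0; X0 → TB X1; X1 → TB TA; A → B TA; A → B X2; X2 → TB TA; B → S TB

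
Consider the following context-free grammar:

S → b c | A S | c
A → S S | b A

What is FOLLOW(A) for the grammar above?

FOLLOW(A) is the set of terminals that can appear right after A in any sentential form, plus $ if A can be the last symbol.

We compute FOLLOW(A) using the standard algorithm.
FOLLOW(S) starts with {$}.
FIRST(A) = {b, c}
FIRST(S) = {b, c}
FOLLOW(A) = {b, c}
FOLLOW(S) = {$, b, c}
Therefore, FOLLOW(A) = {b, c}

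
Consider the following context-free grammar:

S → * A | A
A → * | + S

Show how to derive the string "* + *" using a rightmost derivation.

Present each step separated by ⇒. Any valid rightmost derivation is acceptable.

S ⇒ * A ⇒ * + S ⇒ * + A ⇒ * + *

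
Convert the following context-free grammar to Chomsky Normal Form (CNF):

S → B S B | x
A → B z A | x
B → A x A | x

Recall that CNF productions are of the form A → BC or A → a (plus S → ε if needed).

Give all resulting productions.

S → x; TZ → z; A → x; TX → x; B → x; S → B X0; X0 → S B; A → B X1; X1 → TZ A; B → A X2; X2 → TX A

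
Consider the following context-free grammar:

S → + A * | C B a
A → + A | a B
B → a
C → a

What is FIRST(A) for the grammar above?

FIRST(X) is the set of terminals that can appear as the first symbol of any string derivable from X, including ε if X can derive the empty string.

We compute FIRST(A) using the standard algorithm.
FIRST(A) = {+, a}
FIRST(B) = {a}
FIRST(C) = {a}
FIRST(S) = {+, a}
Therefore, FIRST(A) = {+, a}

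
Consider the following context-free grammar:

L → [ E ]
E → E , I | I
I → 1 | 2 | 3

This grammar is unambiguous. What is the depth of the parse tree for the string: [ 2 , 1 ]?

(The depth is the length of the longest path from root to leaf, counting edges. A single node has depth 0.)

4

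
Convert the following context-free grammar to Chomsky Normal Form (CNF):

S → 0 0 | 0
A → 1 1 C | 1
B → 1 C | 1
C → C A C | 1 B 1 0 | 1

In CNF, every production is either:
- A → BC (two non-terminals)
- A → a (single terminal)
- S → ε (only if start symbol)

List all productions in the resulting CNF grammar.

T0 → 0; S → 0; T1 → 1; A → 1; B → 1; C → 1; S → T0 T0; A → T1 X0; X0 → T1 C; B → T1 C; C → C X1; X1 → A C; C → T1 X2; X2 → B X3; X3 → T1 T0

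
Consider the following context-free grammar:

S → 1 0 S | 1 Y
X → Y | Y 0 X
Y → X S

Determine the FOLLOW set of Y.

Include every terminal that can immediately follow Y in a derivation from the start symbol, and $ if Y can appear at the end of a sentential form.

We compute FOLLOW(Y) using the standard algorithm.
FOLLOW(S) starts with {$}.
FIRST(S) = {1}
FIRST(X) = {}
FIRST(Y) = {}
FOLLOW(S) = {$, 0, 1}
FOLLOW(X) = {1}
FOLLOW(Y) = {$, 0, 1}
Therefore, FOLLOW(Y) = {$, 0, 1}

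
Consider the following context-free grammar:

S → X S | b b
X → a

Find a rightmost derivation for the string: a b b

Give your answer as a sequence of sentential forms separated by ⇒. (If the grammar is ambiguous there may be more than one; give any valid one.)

S ⇒ X S ⇒ X b b ⇒ a b b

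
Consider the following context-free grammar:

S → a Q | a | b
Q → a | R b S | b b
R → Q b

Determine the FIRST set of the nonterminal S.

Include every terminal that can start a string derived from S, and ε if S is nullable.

We compute FIRST(S) using the standard algorithm.
FIRST(Q) = {a, b}
FIRST(R) = {a, b}
FIRST(S) = {a, b}
Therefore, FIRST(S) = {a, b}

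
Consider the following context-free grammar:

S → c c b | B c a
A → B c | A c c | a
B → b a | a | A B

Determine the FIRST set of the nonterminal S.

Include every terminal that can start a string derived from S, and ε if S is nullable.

We compute FIRST(S) using the standard algorithm.
FIRST(A) = {a, b}
FIRST(B) = {a, b}
FIRST(S) = {a, b, c}
Therefore, FIRST(S) = {a, b, c}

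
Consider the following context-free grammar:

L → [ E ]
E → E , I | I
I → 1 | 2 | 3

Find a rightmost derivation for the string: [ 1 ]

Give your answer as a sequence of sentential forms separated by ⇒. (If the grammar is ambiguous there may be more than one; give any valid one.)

L ⇒ [ E ] ⇒ [ I ] ⇒ [ 1 ]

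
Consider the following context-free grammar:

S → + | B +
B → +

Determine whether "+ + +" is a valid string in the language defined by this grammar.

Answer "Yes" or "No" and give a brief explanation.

No - no valid derivation exists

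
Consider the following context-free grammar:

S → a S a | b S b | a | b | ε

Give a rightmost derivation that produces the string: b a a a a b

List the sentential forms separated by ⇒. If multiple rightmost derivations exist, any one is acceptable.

S ⇒ b S b ⇒ b a S a b ⇒ b a a S a a b ⇒ b a a a a b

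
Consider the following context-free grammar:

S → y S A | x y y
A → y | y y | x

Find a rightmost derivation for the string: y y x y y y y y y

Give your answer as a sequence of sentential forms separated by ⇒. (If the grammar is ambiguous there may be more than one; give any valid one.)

S ⇒ y S A ⇒ y S y y ⇒ y y S A y y ⇒ y y S y y y y ⇒ y y x y y y y y y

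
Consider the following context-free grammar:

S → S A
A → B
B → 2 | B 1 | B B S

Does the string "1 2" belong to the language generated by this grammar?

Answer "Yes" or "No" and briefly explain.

No - no valid derivation exists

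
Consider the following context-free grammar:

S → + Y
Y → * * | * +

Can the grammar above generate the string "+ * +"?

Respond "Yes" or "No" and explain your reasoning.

Yes - a valid derivation exists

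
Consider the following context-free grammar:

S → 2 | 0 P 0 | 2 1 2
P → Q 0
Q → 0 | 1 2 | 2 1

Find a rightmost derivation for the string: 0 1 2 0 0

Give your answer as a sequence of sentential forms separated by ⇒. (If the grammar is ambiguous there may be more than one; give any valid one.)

S ⇒ 0 P 0 ⇒ 0 Q 0 0 ⇒ 0 1 2 0 0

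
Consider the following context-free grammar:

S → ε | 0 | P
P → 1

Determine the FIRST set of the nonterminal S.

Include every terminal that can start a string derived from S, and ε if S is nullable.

We compute FIRST(S) using the standard algorithm.
FIRST(P) = {1}
FIRST(S) = {0, 1, ε}
Therefore, FIRST(S) = {0, 1, ε}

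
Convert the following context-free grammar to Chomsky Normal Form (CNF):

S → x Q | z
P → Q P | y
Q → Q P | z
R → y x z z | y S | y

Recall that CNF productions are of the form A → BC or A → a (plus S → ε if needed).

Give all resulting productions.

TX → x; S → z; P → y; Q → z; TY → y; TZ → z; R → y; S → TX Q; P → Q P; Q → Q P; R → TY X0; X0 → TX X1; X1 → TZ TZ; R → TY S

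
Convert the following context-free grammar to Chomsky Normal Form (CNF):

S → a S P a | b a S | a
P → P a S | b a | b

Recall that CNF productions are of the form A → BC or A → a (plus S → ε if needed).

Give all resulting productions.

TA → a; TB → b; S → a; P → b; S → TA X0; X0 → S X1; X1 → P TA; S → TB X2; X2 → TA S; P → P X3; X3 → TA S; P → TB TA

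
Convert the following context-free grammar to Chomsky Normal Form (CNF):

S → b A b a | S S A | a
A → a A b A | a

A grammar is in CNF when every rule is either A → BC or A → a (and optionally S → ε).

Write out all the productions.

TB → b; TA → a; S → a; A → a; S → TB X0; X0 → A X1; X1 → TB TA; S → S X2; X2 → S A; A → TA X3; X3 → A X4; X4 → TB A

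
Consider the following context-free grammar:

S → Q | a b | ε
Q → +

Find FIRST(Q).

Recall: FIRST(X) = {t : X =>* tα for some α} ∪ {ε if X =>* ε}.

We compute FIRST(Q) using the standard algorithm.
FIRST(Q) = {+}
FIRST(S) = {+, a, ε}
Therefore, FIRST(Q) = {+}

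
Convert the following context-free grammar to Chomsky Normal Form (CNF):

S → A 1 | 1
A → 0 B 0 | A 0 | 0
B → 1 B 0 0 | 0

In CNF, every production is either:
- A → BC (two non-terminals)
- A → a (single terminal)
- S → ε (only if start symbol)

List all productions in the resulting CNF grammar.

T1 → 1; S → 1; T0 → 0; A → 0; B → 0; S → A T1; A → T0 X0; X0 → B T0; A → A T0; B → T1 X1; X1 → B X2; X2 → T0 T0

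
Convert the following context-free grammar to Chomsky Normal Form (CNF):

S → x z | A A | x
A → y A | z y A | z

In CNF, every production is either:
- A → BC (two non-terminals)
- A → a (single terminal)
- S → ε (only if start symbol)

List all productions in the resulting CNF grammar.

TX → x; TZ → z; S → x; TY → y; A → z; S → TX TZ; S → A A; A → TY A; A → TZ X0; X0 → TY A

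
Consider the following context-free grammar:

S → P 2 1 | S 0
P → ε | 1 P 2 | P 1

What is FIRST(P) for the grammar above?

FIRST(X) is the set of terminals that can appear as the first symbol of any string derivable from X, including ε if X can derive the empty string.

We compute FIRST(P) using the standard algorithm.
FIRST(P) = {1, ε}
FIRST(S) = {1, 2}
Therefore, FIRST(P) = {1, ε}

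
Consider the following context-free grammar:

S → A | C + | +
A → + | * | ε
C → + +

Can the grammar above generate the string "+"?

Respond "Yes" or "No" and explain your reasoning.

Yes - a valid derivation exists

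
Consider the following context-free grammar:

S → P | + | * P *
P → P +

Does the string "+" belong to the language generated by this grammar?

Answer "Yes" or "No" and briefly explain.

Yes - a valid derivation exists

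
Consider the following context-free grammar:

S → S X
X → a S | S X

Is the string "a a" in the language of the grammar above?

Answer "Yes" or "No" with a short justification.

No - no valid derivation exists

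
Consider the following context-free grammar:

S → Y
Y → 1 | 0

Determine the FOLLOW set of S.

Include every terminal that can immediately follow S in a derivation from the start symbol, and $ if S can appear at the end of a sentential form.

We compute FOLLOW(S) using the standard algorithm.
FOLLOW(S) starts with {$}.
FIRST(S) = {0, 1}
FIRST(Y) = {0, 1}
FOLLOW(S) = {$}
FOLLOW(Y) = {$}
Therefore, FOLLOW(S) = {$}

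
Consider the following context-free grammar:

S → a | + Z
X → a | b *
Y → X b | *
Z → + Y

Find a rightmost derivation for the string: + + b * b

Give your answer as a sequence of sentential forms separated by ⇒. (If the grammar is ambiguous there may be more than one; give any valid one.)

S ⇒ + Z ⇒ + + Y ⇒ + + X b ⇒ + + b * b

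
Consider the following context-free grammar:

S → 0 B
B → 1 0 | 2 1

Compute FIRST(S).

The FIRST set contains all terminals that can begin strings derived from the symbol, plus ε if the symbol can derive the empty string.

We compute FIRST(S) using the standard algorithm.
FIRST(B) = {1, 2}
FIRST(S) = {0}
Therefore, FIRST(S) = {0}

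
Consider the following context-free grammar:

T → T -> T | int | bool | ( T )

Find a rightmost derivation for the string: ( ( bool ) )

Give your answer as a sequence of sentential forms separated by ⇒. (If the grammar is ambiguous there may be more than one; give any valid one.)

T ⇒ ( T ) ⇒ ( ( T ) ) ⇒ ( ( bool ) )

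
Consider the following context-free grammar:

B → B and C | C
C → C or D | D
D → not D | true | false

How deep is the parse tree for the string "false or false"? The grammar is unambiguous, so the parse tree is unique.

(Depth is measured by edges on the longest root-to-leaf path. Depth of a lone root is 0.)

4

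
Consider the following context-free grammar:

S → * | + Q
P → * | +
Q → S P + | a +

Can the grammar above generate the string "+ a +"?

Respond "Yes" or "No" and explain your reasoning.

Yes - a valid derivation exists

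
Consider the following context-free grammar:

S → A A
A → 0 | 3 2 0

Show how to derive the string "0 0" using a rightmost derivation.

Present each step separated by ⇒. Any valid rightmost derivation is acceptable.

S ⇒ A A ⇒ A 0 ⇒ 0 0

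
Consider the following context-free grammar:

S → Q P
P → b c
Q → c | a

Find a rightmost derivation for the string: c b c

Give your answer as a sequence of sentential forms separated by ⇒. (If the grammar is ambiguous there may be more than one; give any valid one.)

S ⇒ Q P ⇒ Q b c ⇒ c b c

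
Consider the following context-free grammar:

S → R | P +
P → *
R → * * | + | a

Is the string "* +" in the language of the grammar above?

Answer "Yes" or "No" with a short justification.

Yes - a valid derivation exists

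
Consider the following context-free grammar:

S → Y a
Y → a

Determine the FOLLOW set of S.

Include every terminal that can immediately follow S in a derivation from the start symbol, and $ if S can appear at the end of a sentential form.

We compute FOLLOW(S) using the standard algorithm.
FOLLOW(S) starts with {$}.
FIRST(S) = {a}
FIRST(Y) = {a}
FOLLOW(S) = {$}
FOLLOW(Y) = {a}
Therefore, FOLLOW(S) = {$}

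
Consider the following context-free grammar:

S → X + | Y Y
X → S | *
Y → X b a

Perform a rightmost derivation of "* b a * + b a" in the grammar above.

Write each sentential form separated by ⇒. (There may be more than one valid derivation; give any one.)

S ⇒ Y Y ⇒ Y X b a ⇒ Y S b a ⇒ Y X + b a ⇒ Y * + b a ⇒ X b a * + b a ⇒ * b a * + b a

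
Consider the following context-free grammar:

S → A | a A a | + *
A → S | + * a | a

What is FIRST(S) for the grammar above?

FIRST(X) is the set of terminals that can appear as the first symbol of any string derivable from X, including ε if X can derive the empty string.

We compute FIRST(S) using the standard algorithm.
FIRST(A) = {+, a}
FIRST(S) = {+, a}
Therefore, FIRST(S) = {+, a}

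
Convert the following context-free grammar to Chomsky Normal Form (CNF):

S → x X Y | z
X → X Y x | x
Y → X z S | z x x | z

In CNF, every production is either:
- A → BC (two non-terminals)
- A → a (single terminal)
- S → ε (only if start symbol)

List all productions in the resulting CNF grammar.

TX → x; S → z; X → x; TZ → z; Y → z; S → TX X0; X0 → X Y; X → X X1; X1 → Y TX; Y → X X2; X2 → TZ S; Y → TZ X3; X3 → TX TX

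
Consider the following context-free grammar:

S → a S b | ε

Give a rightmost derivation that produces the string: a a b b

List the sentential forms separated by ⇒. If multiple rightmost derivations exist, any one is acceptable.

S ⇒ a S b ⇒ a a S b b ⇒ a a b b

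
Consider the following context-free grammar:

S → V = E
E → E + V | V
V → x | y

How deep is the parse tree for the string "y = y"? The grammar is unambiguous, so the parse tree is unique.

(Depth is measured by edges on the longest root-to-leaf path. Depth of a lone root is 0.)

3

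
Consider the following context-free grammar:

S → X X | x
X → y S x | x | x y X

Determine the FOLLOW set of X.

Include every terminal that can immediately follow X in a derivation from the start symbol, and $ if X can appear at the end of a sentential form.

We compute FOLLOW(X) using the standard algorithm.
FOLLOW(S) starts with {$}.
FIRST(S) = {x, y}
FIRST(X) = {x, y}
FOLLOW(S) = {$, x}
FOLLOW(X) = {$, x, y}
Therefore, FOLLOW(X) = {$, x, y}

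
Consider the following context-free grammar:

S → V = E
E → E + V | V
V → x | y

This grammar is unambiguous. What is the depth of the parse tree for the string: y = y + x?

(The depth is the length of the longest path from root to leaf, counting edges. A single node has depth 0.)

4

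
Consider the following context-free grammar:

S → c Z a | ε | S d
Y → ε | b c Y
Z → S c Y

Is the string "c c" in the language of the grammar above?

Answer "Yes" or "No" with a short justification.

No - no valid derivation exists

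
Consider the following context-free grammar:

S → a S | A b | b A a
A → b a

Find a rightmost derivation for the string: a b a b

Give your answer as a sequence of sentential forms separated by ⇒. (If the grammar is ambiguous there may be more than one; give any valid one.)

S ⇒ a S ⇒ a A b ⇒ a b a b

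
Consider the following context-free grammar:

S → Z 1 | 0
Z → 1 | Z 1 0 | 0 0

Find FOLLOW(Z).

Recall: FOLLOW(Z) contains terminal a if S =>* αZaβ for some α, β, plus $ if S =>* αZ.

We compute FOLLOW(Z) using the standard algorithm.
FOLLOW(S) starts with {$}.
FIRST(S) = {0, 1}
FIRST(Z) = {0, 1}
FOLLOW(S) = {$}
FOLLOW(Z) = {1}
Therefore, FOLLOW(Z) = {1}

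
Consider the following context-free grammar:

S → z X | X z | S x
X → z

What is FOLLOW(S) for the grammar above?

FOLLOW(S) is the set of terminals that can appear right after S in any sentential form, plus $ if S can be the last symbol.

We compute FOLLOW(S) using the standard algorithm.
FOLLOW(S) starts with {$}.
FIRST(S) = {z}
FIRST(X) = {z}
FOLLOW(S) = {$, x}
FOLLOW(X) = {$, x, z}
Therefore, FOLLOW(S) = {$, x}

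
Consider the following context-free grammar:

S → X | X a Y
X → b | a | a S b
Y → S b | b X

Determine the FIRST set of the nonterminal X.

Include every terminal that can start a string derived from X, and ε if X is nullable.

We compute FIRST(X) using the standard algorithm.
FIRST(S) = {a, b}
FIRST(X) = {a, b}
FIRST(Y) = {a, b}
Therefore, FIRST(X) = {a, b}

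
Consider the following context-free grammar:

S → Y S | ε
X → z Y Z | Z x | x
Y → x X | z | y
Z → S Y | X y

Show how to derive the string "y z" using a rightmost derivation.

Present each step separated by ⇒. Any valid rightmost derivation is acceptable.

S ⇒ Y S ⇒ Y Y S ⇒ Y Y ⇒ Y z ⇒ y z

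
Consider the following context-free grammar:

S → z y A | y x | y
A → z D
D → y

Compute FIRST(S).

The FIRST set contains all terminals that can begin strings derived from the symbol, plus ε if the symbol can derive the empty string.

We compute FIRST(S) using the standard algorithm.
FIRST(A) = {z}
FIRST(D) = {y}
FIRST(S) = {y, z}
Therefore, FIRST(S) = {y, z}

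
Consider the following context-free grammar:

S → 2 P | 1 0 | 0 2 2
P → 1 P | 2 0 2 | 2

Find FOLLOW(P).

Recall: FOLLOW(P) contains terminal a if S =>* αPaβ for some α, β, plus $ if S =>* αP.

We compute FOLLOW(P) using the standard algorithm.
FOLLOW(S) starts with {$}.
FIRST(P) = {1, 2}
FIRST(S) = {0, 1, 2}
FOLLOW(P) = {$}
FOLLOW(S) = {$}
Therefore, FOLLOW(P) = {$}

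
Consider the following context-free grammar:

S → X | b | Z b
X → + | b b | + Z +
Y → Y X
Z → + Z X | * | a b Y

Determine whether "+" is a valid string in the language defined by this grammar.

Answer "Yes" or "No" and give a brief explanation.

Yes - a valid derivation exists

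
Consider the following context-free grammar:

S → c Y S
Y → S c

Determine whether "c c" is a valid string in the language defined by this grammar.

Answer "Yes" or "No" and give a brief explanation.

No - no valid derivation exists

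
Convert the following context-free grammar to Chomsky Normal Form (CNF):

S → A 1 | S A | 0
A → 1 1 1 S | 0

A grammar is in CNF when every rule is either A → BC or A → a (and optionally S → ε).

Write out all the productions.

T1 → 1; S → 0; A → 0; S → A T1; S → S A; A → T1 X0; X0 → T1 X1; X1 → T1 S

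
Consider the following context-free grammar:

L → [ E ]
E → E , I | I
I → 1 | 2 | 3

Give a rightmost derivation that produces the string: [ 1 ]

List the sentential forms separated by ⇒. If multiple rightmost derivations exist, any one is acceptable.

L ⇒ [ E ] ⇒ [ I ] ⇒ [ 1 ]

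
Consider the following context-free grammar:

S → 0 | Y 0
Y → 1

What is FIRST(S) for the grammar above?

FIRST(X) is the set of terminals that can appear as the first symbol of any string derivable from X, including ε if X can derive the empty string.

We compute FIRST(S) using the standard algorithm.
FIRST(S) = {0, 1}
FIRST(Y) = {1}
Therefore, FIRST(S) = {0, 1}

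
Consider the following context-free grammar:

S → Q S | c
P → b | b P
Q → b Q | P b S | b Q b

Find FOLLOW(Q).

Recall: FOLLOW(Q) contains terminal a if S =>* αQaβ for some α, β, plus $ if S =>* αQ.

We compute FOLLOW(Q) using the standard algorithm.
FOLLOW(S) starts with {$}.
FIRST(P) = {b}
FIRST(Q) = {b}
FIRST(S) = {b, c}
FOLLOW(P) = {b}
FOLLOW(Q) = {b, c}
FOLLOW(S) = {$, b, c}
Therefore, FOLLOW(Q) = {b, c}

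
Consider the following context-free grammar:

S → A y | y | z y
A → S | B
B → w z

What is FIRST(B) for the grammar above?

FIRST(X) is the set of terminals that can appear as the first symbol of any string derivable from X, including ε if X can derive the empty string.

We compute FIRST(B) using the standard algorithm.
FIRST(A) = {w, y, z}
FIRST(B) = {w}
FIRST(S) = {w, y, z}
Therefore, FIRST(B) = {w}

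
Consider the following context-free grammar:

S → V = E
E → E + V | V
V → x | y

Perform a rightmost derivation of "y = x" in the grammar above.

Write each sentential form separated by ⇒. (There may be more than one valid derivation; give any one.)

S ⇒ V = E ⇒ V = V ⇒ V = x ⇒ y = x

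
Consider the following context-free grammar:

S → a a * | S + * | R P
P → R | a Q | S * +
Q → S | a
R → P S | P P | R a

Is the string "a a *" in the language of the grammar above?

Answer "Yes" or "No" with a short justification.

Yes - a valid derivation exists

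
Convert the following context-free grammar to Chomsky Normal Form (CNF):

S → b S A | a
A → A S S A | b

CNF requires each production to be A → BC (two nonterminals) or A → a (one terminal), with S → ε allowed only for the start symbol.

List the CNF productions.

TB → b; S → a; A → b; S → TB X0; X0 → S A; A → A X1; X1 → S X2; X2 → S A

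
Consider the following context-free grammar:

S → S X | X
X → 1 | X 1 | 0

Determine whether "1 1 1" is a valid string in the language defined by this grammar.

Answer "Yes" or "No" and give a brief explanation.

Yes - a valid derivation exists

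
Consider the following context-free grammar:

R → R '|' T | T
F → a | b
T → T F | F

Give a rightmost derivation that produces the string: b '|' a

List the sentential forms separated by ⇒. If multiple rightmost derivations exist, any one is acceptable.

R ⇒ R '|' T ⇒ R '|' F ⇒ R '|' a ⇒ T '|' a ⇒ F '|' a ⇒ b '|' a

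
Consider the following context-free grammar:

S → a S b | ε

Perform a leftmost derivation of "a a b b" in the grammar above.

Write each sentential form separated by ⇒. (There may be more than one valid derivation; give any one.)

S ⇒ a S b ⇒ a a S b b ⇒ a a b b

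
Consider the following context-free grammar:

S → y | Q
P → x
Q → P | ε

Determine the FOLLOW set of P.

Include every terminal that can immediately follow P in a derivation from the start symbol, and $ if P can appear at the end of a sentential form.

We compute FOLLOW(P) using the standard algorithm.
FOLLOW(S) starts with {$}.
FIRST(P) = {x}
FIRST(Q) = {x, ε}
FIRST(S) = {x, y, ε}
FOLLOW(P) = {$}
FOLLOW(Q) = {$}
FOLLOW(S) = {$}
Therefore, FOLLOW(P) = {$}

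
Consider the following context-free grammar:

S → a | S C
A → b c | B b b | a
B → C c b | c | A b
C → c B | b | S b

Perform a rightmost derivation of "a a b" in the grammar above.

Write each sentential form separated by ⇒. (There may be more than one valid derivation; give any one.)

S ⇒ S C ⇒ S S b ⇒ S a b ⇒ a a b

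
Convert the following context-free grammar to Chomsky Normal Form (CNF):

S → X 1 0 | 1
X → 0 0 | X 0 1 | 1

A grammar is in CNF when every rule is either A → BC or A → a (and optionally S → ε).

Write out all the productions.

T1 → 1; T0 → 0; S → 1; X → 1; S → X X0; X0 → T1 T0; X → T0 T0; X → X X1; X1 → T0 T1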